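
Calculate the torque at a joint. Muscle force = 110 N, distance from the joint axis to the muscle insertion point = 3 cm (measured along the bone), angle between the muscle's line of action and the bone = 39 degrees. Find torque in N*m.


Torque = F * d * sin(theta)   (moment arm = d*sin(theta))
d = 3 cm = 0.03 m
Torque = 110 * 0.03 * sin(39)
Torque = 2.077 N*m


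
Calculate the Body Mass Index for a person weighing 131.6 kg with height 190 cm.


BMI = weight / height^2
height = 190 cm = 1.9 m
BMI = 131.6 / 1.9^2
BMI = 36.45 kg/m^2


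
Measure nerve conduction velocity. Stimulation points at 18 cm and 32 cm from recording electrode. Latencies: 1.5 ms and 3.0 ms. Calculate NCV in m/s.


Distance = (32 - 18) / 100 = 0.14 m
dt = (3.0 - 1.5) / 1000 = 0.0015 s
NCV = dist / dt = 93.33 m/s


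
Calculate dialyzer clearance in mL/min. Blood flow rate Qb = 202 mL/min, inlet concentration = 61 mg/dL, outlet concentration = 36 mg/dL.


K = Qb * (Cb_in - Cb_out) / Cb_in
K = 202 * (61 - 36) / 61
K = 82.79 mL/min


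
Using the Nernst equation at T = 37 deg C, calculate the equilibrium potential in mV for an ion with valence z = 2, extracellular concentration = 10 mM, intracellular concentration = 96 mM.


E = (RT/(zF)) * ln(C_out/C_in)
T = 37 + 273.15 = 310.15 K
E = (8.314 * 310.15 / (2 * 96485)) * ln(10/96)
E = -30.22 mV


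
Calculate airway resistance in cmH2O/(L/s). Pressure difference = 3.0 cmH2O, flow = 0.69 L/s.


R = dP / flow
R = 3.0 / 0.69
R = 4.348 cmH2O/(L/s)


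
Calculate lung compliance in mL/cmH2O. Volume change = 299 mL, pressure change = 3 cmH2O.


C = dV / dP
C = 299 / 3
C = 99.67 mL/cmH2O


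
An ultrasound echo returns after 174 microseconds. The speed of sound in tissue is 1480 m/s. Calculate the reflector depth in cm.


depth = c * t / 2
t = 174 us = 1.7400e-04 s
depth = 1480 * 1.7400e-04 / 2
depth = 0.12876 m = 12.876 cm


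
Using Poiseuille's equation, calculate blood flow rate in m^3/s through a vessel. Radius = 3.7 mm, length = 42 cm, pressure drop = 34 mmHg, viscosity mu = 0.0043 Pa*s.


Q = pi*r^4*dP / (8*mu*L)
r = 0.0037 m, L = 0.42 m
dP = 34 mmHg = 4532.948 Pa
Q = 1.8473e-04 m^3/s


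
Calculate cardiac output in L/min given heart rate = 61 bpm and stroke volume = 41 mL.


CO = HR * SV
CO = 61 * 41 / 1000
CO = 2.501 L/min


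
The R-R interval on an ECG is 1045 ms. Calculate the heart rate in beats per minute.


HR = 60 / RR_interval(s)
RR = 1045 ms = 1.045 s
HR = 60 / 1.045 = 57.42 bpm


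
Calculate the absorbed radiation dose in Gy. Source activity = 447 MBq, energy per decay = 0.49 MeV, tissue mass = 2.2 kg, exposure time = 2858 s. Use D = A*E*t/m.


A = 447 MBq = 4.4700e+08 Bq
E = 0.49 MeV = 7.8498e-14 J
D = A*E*t/m = 4.4700e+08*7.8498e-14*2858/2.2
D = 0.04558 Gy


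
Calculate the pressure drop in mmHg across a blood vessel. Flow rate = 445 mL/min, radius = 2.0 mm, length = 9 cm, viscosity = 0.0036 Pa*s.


dP = 8*mu*L*Q / (pi*r^4)
Q = 445 mL/min = 7.41667e-06 m^3/s
dP = 382.45 Pa = 382.45 / 133.322 mmHg = 2.869 mmHg


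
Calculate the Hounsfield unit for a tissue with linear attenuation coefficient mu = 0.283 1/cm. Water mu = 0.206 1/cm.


HU = ((mu_tissue - mu_water) / mu_water) * 1000
HU = ((0.283 - 0.206) / 0.206) * 1000
HU = 373.8


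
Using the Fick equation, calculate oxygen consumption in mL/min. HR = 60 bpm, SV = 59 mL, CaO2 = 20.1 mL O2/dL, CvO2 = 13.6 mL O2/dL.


CO = HR*SV = 60*59/1000 = 3.54 L/min
a-v O2 diff = 20.1 - 13.6 = 6.5 mL/dL
VO2 = CO * (CaO2-CvO2) * 10 dL/L
VO2 = 3.54 * 6.5 * 10
VO2 = 230.1 mL/min


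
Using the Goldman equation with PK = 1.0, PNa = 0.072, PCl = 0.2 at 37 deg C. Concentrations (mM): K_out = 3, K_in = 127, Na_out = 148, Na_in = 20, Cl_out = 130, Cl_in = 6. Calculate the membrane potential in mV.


Vm = (RT/F)*ln((PK*Ko + PNa*Nao + PCl*Cli)/(PK*Ki + PNa*Nai + PCl*Clo))
Numer = 14.856, Denom = 154.44
Vm = -62.57 mV


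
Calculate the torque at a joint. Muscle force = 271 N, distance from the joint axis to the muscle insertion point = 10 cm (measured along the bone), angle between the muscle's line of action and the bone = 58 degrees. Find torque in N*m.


Torque = F * d * sin(theta)   (moment arm = d*sin(theta))
d = 10 cm = 0.1 m
Torque = 271 * 0.1 * sin(58)
Torque = 22.98 N*m


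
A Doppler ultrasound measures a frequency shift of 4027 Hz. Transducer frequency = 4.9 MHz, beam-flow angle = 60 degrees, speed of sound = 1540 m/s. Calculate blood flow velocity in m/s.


v = fd * c / (2 * f0 * cos(theta))
v = 4027 * 1540 / (2 * 4.9000e+06 * cos(60))
v = 1.266 m/s


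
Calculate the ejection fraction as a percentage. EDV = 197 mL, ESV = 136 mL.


SV = EDV - ESV = 197 - 136 = 61 mL
EF = SV/EDV * 100 = 61/197 * 100
EF = 30.96%


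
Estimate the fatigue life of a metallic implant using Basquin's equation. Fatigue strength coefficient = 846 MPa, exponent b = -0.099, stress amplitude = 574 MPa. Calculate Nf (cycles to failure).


sigma_a = sigma_f' * (2Nf)^b
2Nf = (sigma_a/sigma_f')^(1/b)
2Nf = (574/846)^(1/-0.099)
2Nf = 50.303791
Nf = 25.15


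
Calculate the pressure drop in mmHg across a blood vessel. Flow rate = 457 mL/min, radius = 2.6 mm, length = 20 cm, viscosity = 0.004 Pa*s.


dP = 8*mu*L*Q / (pi*r^4)
Q = 457 mL/min = 7.61667e-06 m^3/s
dP = 339.549 Pa = 339.549 / 133.322 mmHg = 2.547 mmHg


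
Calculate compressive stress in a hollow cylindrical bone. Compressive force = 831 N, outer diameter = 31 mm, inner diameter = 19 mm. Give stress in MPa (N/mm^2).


A = pi*(r_o^2 - r_i^2)
r_o = 15.5 mm, r_i = 9.5 mm
A = 471.239 mm^2
sigma = F/A = 831 / 471.239
sigma = 1.763 MPa


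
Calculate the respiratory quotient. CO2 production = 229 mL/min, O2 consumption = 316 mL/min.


RQ = VCO2 / VO2
RQ = 229 / 316
RQ = 0.7247


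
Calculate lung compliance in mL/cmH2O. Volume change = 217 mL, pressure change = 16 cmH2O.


C = dV / dP
C = 217 / 16
C = 13.56 mL/cmH2O


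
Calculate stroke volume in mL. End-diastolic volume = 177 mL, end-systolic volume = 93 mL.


SV = EDV - ESV
SV = 177 - 93
SV = 84 mL


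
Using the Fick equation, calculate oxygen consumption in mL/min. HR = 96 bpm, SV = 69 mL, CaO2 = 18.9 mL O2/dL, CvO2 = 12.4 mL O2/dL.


CO = HR*SV = 96*69/1000 = 6.624 L/min
a-v O2 diff = 18.9 - 12.4 = 6.5 mL/dL
VO2 = CO * (CaO2-CvO2) * 10 dL/L
VO2 = 6.624 * 6.5 * 10
VO2 = 430.6 mL/min


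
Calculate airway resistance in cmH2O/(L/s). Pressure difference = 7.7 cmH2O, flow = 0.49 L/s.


R = dP / flow
R = 7.7 / 0.49
R = 15.71 cmH2O/(L/s)


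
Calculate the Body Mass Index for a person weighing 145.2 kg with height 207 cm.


BMI = weight / height^2
height = 207 cm = 2.07 m
BMI = 145.2 / 2.07^2
BMI = 33.89 kg/m^2


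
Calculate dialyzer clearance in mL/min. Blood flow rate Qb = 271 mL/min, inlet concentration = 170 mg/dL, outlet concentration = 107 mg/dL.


K = Qb * (Cb_in - Cb_out) / Cb_in
K = 271 * (170 - 107) / 170
K = 100.4 mL/min


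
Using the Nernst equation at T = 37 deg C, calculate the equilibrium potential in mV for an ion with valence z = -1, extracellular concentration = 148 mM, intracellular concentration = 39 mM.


E = (RT/(zF)) * ln(C_out/C_in)
T = 37 + 273.15 = 310.15 K
E = (8.314 * 310.15 / (-1 * 96485)) * ln(148/39)
E = -35.64 mV


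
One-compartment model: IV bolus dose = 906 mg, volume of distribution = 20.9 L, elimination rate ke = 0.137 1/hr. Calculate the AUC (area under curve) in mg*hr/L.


C0 = Dose/Vd = 906/20.9 = 43.3493 mg/L
AUC = C0/ke = 43.3493/0.137
AUC = 316.4 mg*hr/L


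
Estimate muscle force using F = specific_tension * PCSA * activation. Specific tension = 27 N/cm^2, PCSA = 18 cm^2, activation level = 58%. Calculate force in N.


F = sigma * PCSA * activation
F = 27 * 18 * 0.58
F = 281.9 N


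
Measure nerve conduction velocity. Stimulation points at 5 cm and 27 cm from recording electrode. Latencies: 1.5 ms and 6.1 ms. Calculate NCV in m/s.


Distance = (27 - 5) / 100 = 0.22 m
dt = (6.1 - 1.5) / 1000 = 0.0046 s
NCV = dist / dt = 47.83 m/s


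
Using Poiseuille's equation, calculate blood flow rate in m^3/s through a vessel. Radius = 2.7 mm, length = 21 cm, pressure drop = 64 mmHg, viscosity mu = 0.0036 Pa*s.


Q = pi*r^4*dP / (8*mu*L)
r = 0.0027 m, L = 0.21 m
dP = 64 mmHg = 8532.608 Pa
Q = 2.3555e-04 m^3/s


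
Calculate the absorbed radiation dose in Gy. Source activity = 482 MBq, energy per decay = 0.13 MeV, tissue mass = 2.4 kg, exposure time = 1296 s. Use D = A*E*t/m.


A = 482 MBq = 4.8200e+08 Bq
E = 0.13 MeV = 2.0826e-14 J
D = A*E*t/m = 4.8200e+08*2.0826e-14*1296/2.4
D = 0.005421 Gy


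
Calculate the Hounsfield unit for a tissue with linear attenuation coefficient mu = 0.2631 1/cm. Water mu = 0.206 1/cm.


HU = ((mu_tissue - mu_water) / mu_water) * 1000
HU = ((0.2631 - 0.206) / 0.206) * 1000
HU = 277.2


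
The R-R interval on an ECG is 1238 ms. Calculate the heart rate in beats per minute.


HR = 60 / RR_interval(s)
RR = 1238 ms = 1.238 s
HR = 60 / 1.238 = 48.47 bpm


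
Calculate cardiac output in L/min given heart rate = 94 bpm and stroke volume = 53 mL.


CO = HR * SV
CO = 94 * 53 / 1000
CO = 4.982 L/min


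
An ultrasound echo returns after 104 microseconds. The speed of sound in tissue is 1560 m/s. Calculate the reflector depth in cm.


depth = c * t / 2
t = 104 us = 1.0400e-04 s
depth = 1560 * 1.0400e-04 / 2
depth = 0.08112 m = 8.112 cm


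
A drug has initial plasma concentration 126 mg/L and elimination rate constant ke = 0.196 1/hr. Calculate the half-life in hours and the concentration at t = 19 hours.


t_half = ln(2) / ke = 0.693147 / 0.196 = 3.536 hr
C(t) = C0 * exp(-ke*t) = 126 * exp(-0.196*19)
C(19) = 3.041 mg/L


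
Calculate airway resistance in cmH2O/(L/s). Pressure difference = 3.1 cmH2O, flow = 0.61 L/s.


R = dP / flow
R = 3.1 / 0.61
R = 5.082 cmH2O/(L/s)


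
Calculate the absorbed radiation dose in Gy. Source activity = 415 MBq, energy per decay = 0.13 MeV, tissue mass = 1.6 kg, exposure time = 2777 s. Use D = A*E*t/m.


A = 415 MBq = 4.1500e+08 Bq
E = 0.13 MeV = 2.0826e-14 J
D = A*E*t/m = 4.1500e+08*2.0826e-14*2777/1.6
D = 0.015 Gy


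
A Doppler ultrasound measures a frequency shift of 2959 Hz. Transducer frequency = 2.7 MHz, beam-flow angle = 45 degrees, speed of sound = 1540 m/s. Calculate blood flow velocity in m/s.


v = fd * c / (2 * f0 * cos(theta))
v = 2959 * 1540 / (2 * 2.7000e+06 * cos(45))
v = 1.193 m/s


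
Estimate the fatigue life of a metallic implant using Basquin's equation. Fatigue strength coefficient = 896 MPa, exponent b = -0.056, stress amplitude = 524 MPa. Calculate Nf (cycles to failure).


sigma_a = sigma_f' * (2Nf)^b
2Nf = (sigma_a/sigma_f')^(1/b)
2Nf = (524/896)^(1/-0.056)
2Nf = 14464.34
Nf = 7232


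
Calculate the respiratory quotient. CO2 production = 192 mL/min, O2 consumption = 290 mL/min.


RQ = VCO2 / VO2
RQ = 192 / 290
RQ = 0.6621


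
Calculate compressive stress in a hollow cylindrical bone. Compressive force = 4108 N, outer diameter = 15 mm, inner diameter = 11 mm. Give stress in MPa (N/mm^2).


A = pi*(r_o^2 - r_i^2)
r_o = 7.5 mm, r_i = 5.5 mm
A = 81.6814 mm^2
sigma = F/A = 4108 / 81.6814
sigma = 50.29 MPa


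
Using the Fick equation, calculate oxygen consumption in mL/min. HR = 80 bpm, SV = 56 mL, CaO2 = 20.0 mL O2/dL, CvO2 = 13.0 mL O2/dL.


CO = HR*SV = 80*56/1000 = 4.48 L/min
a-v O2 diff = 20.0 - 13.0 = 7 mL/dL
VO2 = CO * (CaO2-CvO2) * 10 dL/L
VO2 = 4.48 * 7 * 10
VO2 = 313.6 mL/min


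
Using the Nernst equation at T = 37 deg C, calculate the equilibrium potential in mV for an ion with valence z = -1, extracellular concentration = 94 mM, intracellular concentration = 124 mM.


E = (RT/(zF)) * ln(C_out/C_in)
T = 37 + 273.15 = 310.15 K
E = (8.314 * 310.15 / (-1 * 96485)) * ln(94/124)
E = 7.403 mV


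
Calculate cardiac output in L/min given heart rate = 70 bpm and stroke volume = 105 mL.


CO = HR * SV
CO = 70 * 105 / 1000
CO = 7.35 L/min


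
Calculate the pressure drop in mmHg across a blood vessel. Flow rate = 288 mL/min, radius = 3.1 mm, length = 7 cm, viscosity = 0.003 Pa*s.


dP = 8*mu*L*Q / (pi*r^4)
Q = 288 mL/min = 4.8e-06 m^3/s
dP = 27.7942 Pa = 27.7942 / 133.322 mmHg = 0.2085 mmHg


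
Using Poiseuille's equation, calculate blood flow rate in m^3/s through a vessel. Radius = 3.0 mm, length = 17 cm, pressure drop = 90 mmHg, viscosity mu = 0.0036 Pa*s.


Q = pi*r^4*dP / (8*mu*L)
r = 0.003 m, L = 0.17 m
dP = 90 mmHg = 11998.98 Pa
Q = 6.2365e-04 m^3/s


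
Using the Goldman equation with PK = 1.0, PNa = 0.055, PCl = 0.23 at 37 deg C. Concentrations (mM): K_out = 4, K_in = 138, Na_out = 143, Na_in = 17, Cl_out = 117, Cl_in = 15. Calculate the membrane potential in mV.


Vm = (RT/F)*ln((PK*Ko + PNa*Nao + PCl*Cli)/(PK*Ki + PNa*Nai + PCl*Clo))
Numer = 15.315, Denom = 165.845
Vm = -63.67 mV


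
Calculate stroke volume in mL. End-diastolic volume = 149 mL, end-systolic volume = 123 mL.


SV = EDV - ESV
SV = 149 - 123
SV = 26 mL


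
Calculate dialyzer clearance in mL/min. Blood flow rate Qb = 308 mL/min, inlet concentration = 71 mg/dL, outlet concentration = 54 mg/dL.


K = Qb * (Cb_in - Cb_out) / Cb_in
K = 308 * (71 - 54) / 71
K = 73.75 mL/min


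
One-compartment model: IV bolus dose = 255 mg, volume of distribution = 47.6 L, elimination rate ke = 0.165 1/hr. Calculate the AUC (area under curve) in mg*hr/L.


C0 = Dose/Vd = 255/47.6 = 5.35714 mg/L
AUC = C0/ke = 5.35714/0.165
AUC = 32.47 mg*hr/L


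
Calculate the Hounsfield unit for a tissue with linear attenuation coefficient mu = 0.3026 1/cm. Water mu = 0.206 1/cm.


HU = ((mu_tissue - mu_water) / mu_water) * 1000
HU = ((0.3026 - 0.206) / 0.206) * 1000
HU = 468.9


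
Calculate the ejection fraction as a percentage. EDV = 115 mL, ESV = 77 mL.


SV = EDV - ESV = 115 - 77 = 38 mL
EF = SV/EDV * 100 = 38/115 * 100
EF = 33.04%


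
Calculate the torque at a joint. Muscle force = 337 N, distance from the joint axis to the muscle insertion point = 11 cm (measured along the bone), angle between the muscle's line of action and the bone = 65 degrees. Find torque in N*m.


Torque = F * d * sin(theta)   (moment arm = d*sin(theta))
d = 11 cm = 0.11 m
Torque = 337 * 0.11 * sin(65)
Torque = 33.6 N*m


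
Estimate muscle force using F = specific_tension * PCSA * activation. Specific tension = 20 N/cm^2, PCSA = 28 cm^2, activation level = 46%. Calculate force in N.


F = sigma * PCSA * activation
F = 20 * 28 * 0.46
F = 257.6 N


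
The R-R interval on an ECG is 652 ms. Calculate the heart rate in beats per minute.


HR = 60 / RR_interval(s)
RR = 652 ms = 0.652 s
HR = 60 / 0.652 = 92.02 bpm


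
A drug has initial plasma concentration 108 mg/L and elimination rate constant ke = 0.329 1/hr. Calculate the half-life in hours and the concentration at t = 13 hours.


t_half = ln(2) / ke = 0.693147 / 0.329 = 2.107 hr
C(t) = C0 * exp(-ke*t) = 108 * exp(-0.329*13)
C(13) = 1.499 mg/L


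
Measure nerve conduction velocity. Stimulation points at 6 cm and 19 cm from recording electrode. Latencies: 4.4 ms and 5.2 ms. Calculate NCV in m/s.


Distance = (19 - 6) / 100 = 0.13 m
dt = (5.2 - 4.4) / 1000 = 8.0000e-04 s
NCV = dist / dt = 162.5 m/s


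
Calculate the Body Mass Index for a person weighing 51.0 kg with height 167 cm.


BMI = weight / height^2
height = 167 cm = 1.67 m
BMI = 51.0 / 1.67^2
BMI = 18.29 kg/m^2


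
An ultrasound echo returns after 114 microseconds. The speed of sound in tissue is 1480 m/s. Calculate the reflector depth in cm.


depth = c * t / 2
t = 114 us = 1.1400e-04 s
depth = 1480 * 1.1400e-04 / 2
depth = 0.08436 m = 8.436 cm


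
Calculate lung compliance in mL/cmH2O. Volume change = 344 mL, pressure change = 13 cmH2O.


C = dV / dP
C = 344 / 13
C = 26.46 mL/cmH2O


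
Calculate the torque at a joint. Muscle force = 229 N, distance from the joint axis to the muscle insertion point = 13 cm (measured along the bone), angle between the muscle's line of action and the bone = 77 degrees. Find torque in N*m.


Torque = F * d * sin(theta)   (moment arm = d*sin(theta))
d = 13 cm = 0.13 m
Torque = 229 * 0.13 * sin(77)
Torque = 29.01 N*m


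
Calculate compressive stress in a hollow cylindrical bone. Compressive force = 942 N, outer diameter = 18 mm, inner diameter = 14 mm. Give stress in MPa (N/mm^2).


A = pi*(r_o^2 - r_i^2)
r_o = 9 mm, r_i = 7 mm
A = 100.531 mm^2
sigma = F/A = 942 / 100.531
sigma = 9.37 MPa


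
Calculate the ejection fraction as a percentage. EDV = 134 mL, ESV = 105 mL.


SV = EDV - ESV = 134 - 105 = 29 mL
EF = SV/EDV * 100 = 29/134 * 100
EF = 21.64%


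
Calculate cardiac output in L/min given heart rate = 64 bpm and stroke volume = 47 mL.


CO = HR * SV
CO = 64 * 47 / 1000
CO = 3.008 L/min


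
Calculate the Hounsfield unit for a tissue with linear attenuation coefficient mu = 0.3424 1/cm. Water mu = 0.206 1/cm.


HU = ((mu_tissue - mu_water) / mu_water) * 1000
HU = ((0.3424 - 0.206) / 0.206) * 1000
HU = 662.1


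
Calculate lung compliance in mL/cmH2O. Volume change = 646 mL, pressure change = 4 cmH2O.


C = dV / dP
C = 646 / 4
C = 161.5 mL/cmH2O


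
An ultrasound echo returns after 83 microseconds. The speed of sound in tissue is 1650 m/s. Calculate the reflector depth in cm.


depth = c * t / 2
t = 83 us = 8.3000e-05 s
depth = 1650 * 8.3000e-05 / 2
depth = 0.068475 m = 6.8475 cm


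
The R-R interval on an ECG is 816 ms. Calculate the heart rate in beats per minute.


HR = 60 / RR_interval(s)
RR = 816 ms = 0.816 s
HR = 60 / 0.816 = 73.53 bpm


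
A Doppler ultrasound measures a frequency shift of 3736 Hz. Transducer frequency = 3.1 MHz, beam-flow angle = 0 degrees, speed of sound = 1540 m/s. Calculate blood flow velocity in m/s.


v = fd * c / (2 * f0 * cos(theta))
v = 3736 * 1540 / (2 * 3.1000e+06 * cos(0))
v = 0.928 m/s


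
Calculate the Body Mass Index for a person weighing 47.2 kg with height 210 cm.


BMI = weight / height^2
height = 210 cm = 2.1 m
BMI = 47.2 / 2.1^2
BMI = 10.7 kg/m^2


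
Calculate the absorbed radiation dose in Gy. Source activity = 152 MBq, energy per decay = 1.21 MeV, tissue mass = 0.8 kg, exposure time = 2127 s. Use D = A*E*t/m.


A = 152 MBq = 1.5200e+08 Bq
E = 1.21 MeV = 1.93842e-13 J
D = A*E*t/m = 1.5200e+08*1.93842e-13*2127/0.8
D = 0.07834 Gy


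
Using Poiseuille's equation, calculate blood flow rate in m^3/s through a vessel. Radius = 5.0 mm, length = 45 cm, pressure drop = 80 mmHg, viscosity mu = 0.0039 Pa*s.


Q = pi*r^4*dP / (8*mu*L)
r = 0.005 m, L = 0.45 m
dP = 80 mmHg = 10665.76 Pa
Q = 0.001492 m^3/s


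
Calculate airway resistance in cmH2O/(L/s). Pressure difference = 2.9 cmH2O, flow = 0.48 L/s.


R = dP / flow
R = 2.9 / 0.48
R = 6.042 cmH2O/(L/s)


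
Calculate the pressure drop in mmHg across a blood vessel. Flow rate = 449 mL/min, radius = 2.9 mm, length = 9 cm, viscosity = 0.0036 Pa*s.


dP = 8*mu*L*Q / (pi*r^4)
Q = 449 mL/min = 7.48333e-06 m^3/s
dP = 87.2947 Pa = 87.2947 / 133.322 mmHg = 0.6548 mmHg


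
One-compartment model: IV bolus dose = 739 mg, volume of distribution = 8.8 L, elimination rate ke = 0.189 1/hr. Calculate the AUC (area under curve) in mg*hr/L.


C0 = Dose/Vd = 739/8.8 = 83.9773 mg/L
AUC = C0/ke = 83.9773/0.189
AUC = 444.3 mg*hr/L


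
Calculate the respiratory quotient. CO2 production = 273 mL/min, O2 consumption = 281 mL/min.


RQ = VCO2 / VO2
RQ = 273 / 281
RQ = 0.9715


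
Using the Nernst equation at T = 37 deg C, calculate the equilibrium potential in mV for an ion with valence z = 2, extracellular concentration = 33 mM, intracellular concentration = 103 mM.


E = (RT/(zF)) * ln(C_out/C_in)
T = 37 + 273.15 = 310.15 K
E = (8.314 * 310.15 / (2 * 96485)) * ln(33/103)
E = -15.21 mV


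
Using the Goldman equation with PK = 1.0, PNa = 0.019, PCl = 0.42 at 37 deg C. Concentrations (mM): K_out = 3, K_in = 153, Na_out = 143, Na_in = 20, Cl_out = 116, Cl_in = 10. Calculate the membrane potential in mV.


Vm = (RT/F)*ln((PK*Ko + PNa*Nao + PCl*Cli)/(PK*Ki + PNa*Nai + PCl*Clo))
Numer = 9.917, Denom = 202.1
Vm = -80.56 mV


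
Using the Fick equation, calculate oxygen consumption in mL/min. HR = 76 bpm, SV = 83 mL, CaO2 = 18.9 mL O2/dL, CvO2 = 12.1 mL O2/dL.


CO = HR*SV = 76*83/1000 = 6.308 L/min
a-v O2 diff = 18.9 - 12.1 = 6.8 mL/dL
VO2 = CO * (CaO2-CvO2) * 10 dL/L
VO2 = 6.308 * 6.8 * 10
VO2 = 428.9 mL/min


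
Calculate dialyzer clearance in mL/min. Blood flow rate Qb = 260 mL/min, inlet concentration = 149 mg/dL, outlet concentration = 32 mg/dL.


K = Qb * (Cb_in - Cb_out) / Cb_in
K = 260 * (149 - 32) / 149
K = 204.2 mL/min


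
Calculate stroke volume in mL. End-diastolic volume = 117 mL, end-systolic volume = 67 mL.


SV = EDV - ESV
SV = 117 - 67
SV = 50 mL


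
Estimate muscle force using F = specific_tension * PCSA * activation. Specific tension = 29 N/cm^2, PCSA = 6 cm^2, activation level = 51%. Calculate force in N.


F = sigma * PCSA * activation
F = 29 * 6 * 0.51
F = 88.74 N


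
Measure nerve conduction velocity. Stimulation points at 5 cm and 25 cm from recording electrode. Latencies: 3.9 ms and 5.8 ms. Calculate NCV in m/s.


Distance = (25 - 5) / 100 = 0.2 m
dt = (5.8 - 3.9) / 1000 = 0.0019 s
NCV = dist / dt = 105.3 m/s


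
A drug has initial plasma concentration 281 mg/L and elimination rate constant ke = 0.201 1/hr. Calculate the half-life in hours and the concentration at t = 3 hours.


t_half = ln(2) / ke = 0.693147 / 0.201 = 3.448 hr
C(t) = C0 * exp(-ke*t) = 281 * exp(-0.201*3)
C(3) = 153.8 mg/L


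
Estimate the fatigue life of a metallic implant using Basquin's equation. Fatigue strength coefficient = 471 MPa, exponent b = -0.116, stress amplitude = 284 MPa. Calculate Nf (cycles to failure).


sigma_a = sigma_f' * (2Nf)^b
2Nf = (sigma_a/sigma_f')^(1/b)
2Nf = (284/471)^(1/-0.116)
2Nf = 78.340736
Nf = 39.17


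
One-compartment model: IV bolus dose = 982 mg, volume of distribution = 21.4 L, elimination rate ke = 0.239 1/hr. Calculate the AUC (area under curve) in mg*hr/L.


C0 = Dose/Vd = 982/21.4 = 45.8879 mg/L
AUC = C0/ke = 45.8879/0.239
AUC = 192 mg*hr/L


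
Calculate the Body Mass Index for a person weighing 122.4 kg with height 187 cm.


BMI = weight / height^2
height = 187 cm = 1.87 m
BMI = 122.4 / 1.87^2
BMI = 35 kg/m^2


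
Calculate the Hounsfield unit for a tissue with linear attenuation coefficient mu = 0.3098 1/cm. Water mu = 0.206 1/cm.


HU = ((mu_tissue - mu_water) / mu_water) * 1000
HU = ((0.3098 - 0.206) / 0.206) * 1000
HU = 503.9


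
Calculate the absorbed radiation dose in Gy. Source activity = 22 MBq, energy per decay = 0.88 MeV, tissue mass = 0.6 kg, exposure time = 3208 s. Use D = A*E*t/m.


A = 22 MBq = 2.2000e+07 Bq
E = 0.88 MeV = 1.40976e-13 J
D = A*E*t/m = 2.2000e+07*1.40976e-13*3208/0.6
D = 0.01658 Gy


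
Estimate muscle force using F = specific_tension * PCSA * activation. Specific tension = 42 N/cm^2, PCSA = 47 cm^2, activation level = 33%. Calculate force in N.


F = sigma * PCSA * activation
F = 42 * 47 * 0.33
F = 651.4 N


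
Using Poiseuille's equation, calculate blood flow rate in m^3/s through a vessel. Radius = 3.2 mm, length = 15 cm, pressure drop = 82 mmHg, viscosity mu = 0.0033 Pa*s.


Q = pi*r^4*dP / (8*mu*L)
r = 0.0032 m, L = 0.15 m
dP = 82 mmHg = 10932.404 Pa
Q = 9.0943e-04 m^3/s


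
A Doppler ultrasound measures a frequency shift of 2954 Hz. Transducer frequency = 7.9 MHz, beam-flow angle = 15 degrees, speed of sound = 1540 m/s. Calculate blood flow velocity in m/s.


v = fd * c / (2 * f0 * cos(theta))
v = 2954 * 1540 / (2 * 7.9000e+06 * cos(15))
v = 0.2981 m/s


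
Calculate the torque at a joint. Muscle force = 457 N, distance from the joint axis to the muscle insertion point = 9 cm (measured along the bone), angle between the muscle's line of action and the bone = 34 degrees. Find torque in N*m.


Torque = F * d * sin(theta)   (moment arm = d*sin(theta))
d = 9 cm = 0.09 m
Torque = 457 * 0.09 * sin(34)
Torque = 23 N*m


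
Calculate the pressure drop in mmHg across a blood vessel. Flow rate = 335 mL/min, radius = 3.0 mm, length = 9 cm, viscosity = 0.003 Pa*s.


dP = 8*mu*L*Q / (pi*r^4)
Q = 335 mL/min = 5.58333e-06 m^3/s
dP = 47.3928 Pa = 47.3928 / 133.322 mmHg = 0.3555 mmHg


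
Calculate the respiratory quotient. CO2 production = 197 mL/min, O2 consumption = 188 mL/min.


RQ = VCO2 / VO2
RQ = 197 / 188
RQ = 1.048


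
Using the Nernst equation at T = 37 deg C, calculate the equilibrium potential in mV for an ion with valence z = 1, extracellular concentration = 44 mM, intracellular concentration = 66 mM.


E = (RT/(zF)) * ln(C_out/C_in)
T = 37 + 273.15 = 310.15 K
E = (8.314 * 310.15 / (1 * 96485)) * ln(44/66)
E = -10.84 mV


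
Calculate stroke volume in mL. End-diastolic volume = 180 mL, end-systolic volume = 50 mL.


SV = EDV - ESV
SV = 180 - 50
SV = 130 mL


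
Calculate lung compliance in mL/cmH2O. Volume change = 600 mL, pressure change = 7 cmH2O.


C = dV / dP
C = 600 / 7
C = 85.71 mL/cmH2O


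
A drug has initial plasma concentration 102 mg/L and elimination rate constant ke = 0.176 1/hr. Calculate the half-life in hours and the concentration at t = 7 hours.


t_half = ln(2) / ke = 0.693147 / 0.176 = 3.938 hr
C(t) = C0 * exp(-ke*t) = 102 * exp(-0.176*7)
C(7) = 29.75 mg/L


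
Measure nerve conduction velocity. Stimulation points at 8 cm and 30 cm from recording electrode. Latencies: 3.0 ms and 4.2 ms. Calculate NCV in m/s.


Distance = (30 - 8) / 100 = 0.22 m
dt = (4.2 - 3.0) / 1000 = 0.0012 s
NCV = dist / dt = 183.3 m/s


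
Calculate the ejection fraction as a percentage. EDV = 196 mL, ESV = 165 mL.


SV = EDV - ESV = 196 - 165 = 31 mL
EF = SV/EDV * 100 = 31/196 * 100
EF = 15.82%


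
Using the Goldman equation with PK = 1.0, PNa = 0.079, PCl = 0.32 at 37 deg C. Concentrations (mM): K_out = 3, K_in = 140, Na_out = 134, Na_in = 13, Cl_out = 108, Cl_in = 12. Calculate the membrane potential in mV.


Vm = (RT/F)*ln((PK*Ko + PNa*Nao + PCl*Cli)/(PK*Ki + PNa*Nai + PCl*Clo))
Numer = 17.426, Denom = 175.587
Vm = -61.74 mV


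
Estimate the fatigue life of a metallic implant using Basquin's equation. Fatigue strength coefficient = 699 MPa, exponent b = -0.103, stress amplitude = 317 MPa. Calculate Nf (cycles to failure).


sigma_a = sigma_f' * (2Nf)^b
2Nf = (sigma_a/sigma_f')^(1/b)
2Nf = (317/699)^(1/-0.103)
2Nf = 2158.5122
Nf = 1079


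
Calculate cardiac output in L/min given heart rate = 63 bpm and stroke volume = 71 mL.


CO = HR * SV
CO = 63 * 71 / 1000
CO = 4.473 L/min


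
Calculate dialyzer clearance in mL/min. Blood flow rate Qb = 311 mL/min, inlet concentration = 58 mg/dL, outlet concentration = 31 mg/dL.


K = Qb * (Cb_in - Cb_out) / Cb_in
K = 311 * (58 - 31) / 58
K = 144.8 mL/min


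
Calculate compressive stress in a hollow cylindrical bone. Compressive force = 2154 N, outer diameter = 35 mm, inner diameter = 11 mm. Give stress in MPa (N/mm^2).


A = pi*(r_o^2 - r_i^2)
r_o = 17.5 mm, r_i = 5.5 mm
A = 867.08 mm^2
sigma = F/A = 2154 / 867.08
sigma = 2.484 MPa


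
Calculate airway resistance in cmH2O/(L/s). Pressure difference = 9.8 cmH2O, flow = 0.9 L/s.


R = dP / flow
R = 9.8 / 0.9
R = 10.89 cmH2O/(L/s)


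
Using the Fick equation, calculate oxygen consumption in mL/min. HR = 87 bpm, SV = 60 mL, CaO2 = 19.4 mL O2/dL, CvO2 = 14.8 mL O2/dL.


CO = HR*SV = 87*60/1000 = 5.22 L/min
a-v O2 diff = 19.4 - 14.8 = 4.6 mL/dL
VO2 = CO * (CaO2-CvO2) * 10 dL/L
VO2 = 5.22 * 4.6 * 10
VO2 = 240.1 mL/min


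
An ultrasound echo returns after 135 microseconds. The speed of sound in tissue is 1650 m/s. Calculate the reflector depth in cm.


depth = c * t / 2
t = 135 us = 1.3500e-04 s
depth = 1650 * 1.3500e-04 / 2
depth = 0.111375 m = 11.1375 cm


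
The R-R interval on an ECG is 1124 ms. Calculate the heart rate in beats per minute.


HR = 60 / RR_interval(s)
RR = 1124 ms = 1.124 s
HR = 60 / 1.124 = 53.38 bpm


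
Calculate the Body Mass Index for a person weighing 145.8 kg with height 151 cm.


BMI = weight / height^2
height = 151 cm = 1.51 m
BMI = 145.8 / 1.51^2
BMI = 63.94 kg/m^2


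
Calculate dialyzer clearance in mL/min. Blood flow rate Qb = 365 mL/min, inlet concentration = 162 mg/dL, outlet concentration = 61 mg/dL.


K = Qb * (Cb_in - Cb_out) / Cb_in
K = 365 * (162 - 61) / 162
K = 227.6 mL/min


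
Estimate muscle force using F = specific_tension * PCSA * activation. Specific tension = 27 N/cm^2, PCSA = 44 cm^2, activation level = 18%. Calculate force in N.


F = sigma * PCSA * activation
F = 27 * 44 * 0.18
F = 213.8 N


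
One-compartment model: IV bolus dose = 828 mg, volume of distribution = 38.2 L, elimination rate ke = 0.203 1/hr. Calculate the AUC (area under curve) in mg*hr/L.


C0 = Dose/Vd = 828/38.2 = 21.6754 mg/L
AUC = C0/ke = 21.6754/0.203
AUC = 106.8 mg*hr/L


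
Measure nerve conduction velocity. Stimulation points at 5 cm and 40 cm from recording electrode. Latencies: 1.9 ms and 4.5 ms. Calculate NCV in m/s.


Distance = (40 - 5) / 100 = 0.35 m
dt = (4.5 - 1.9) / 1000 = 0.0026 s
NCV = dist / dt = 134.6 m/s


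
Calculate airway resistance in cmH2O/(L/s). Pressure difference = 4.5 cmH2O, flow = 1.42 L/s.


R = dP / flow
R = 4.5 / 1.42
R = 3.169 cmH2O/(L/s)


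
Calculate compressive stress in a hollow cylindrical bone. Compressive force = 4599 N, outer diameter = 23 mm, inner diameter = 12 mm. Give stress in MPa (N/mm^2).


A = pi*(r_o^2 - r_i^2)
r_o = 11.5 mm, r_i = 6 mm
A = 302.378 mm^2
sigma = F/A = 4599 / 302.378
sigma = 15.21 MPa


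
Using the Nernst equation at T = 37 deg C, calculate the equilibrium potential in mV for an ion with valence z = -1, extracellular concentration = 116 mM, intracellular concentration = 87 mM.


E = (RT/(zF)) * ln(C_out/C_in)
T = 37 + 273.15 = 310.15 K
E = (8.314 * 310.15 / (-1 * 96485)) * ln(116/87)
E = -7.688 mV


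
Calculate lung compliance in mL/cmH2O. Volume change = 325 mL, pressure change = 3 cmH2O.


C = dV / dP
C = 325 / 3
C = 108.3 mL/cmH2O


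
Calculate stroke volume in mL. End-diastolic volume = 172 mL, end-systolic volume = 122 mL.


SV = EDV - ESV
SV = 172 - 122
SV = 50 mL


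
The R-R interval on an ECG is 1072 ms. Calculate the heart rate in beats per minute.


HR = 60 / RR_interval(s)
RR = 1072 ms = 1.072 s
HR = 60 / 1.072 = 55.97 bpm


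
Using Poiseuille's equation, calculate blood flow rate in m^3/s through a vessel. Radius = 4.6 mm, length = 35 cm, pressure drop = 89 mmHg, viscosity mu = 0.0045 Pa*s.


Q = pi*r^4*dP / (8*mu*L)
r = 0.0046 m, L = 0.35 m
dP = 89 mmHg = 11865.658 Pa
Q = 0.001325 m^3/s


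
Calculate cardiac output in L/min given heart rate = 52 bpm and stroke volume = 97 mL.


CO = HR * SV
CO = 52 * 97 / 1000
CO = 5.044 L/min


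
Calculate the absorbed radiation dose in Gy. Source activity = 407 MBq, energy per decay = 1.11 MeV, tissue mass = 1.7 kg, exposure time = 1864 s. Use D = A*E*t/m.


A = 407 MBq = 4.0700e+08 Bq
E = 1.11 MeV = 1.77822e-13 J
D = A*E*t/m = 4.0700e+08*1.77822e-13*1864/1.7
D = 0.07936 Gy


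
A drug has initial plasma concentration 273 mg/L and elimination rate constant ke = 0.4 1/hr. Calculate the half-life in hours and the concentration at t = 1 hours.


t_half = ln(2) / ke = 0.693147 / 0.4 = 1.733 hr
C(t) = C0 * exp(-ke*t) = 273 * exp(-0.4*1)
C(1) = 183 mg/L


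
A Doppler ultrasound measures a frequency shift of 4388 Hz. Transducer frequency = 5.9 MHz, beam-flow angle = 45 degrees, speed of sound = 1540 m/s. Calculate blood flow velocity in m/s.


v = fd * c / (2 * f0 * cos(theta))
v = 4388 * 1540 / (2 * 5.9000e+06 * cos(45))
v = 0.8099 m/s


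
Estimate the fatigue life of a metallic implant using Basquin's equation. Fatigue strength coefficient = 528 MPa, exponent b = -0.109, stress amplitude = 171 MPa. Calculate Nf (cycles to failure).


sigma_a = sigma_f' * (2Nf)^b
2Nf = (sigma_a/sigma_f')^(1/b)
2Nf = (171/528)^(1/-0.109)
2Nf = 31052.032
Nf = 1.553e+04


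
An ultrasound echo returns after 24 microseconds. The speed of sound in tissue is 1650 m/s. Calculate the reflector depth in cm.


depth = c * t / 2
t = 24 us = 2.4000e-05 s
depth = 1650 * 2.4000e-05 / 2
depth = 0.0198 m = 1.98 cm


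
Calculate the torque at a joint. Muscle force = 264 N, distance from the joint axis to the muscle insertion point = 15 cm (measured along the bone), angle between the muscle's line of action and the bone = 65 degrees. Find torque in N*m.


Torque = F * d * sin(theta)   (moment arm = d*sin(theta))
d = 15 cm = 0.15 m
Torque = 264 * 0.15 * sin(65)
Torque = 35.89 N*m


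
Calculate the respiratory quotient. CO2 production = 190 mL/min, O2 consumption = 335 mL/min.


RQ = VCO2 / VO2
RQ = 190 / 335
RQ = 0.5672


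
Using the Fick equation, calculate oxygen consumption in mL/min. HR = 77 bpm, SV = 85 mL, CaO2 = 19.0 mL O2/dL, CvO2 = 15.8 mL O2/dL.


CO = HR*SV = 77*85/1000 = 6.545 L/min
a-v O2 diff = 19.0 - 15.8 = 3.2 mL/dL
VO2 = CO * (CaO2-CvO2) * 10 dL/L
VO2 = 6.545 * 3.2 * 10
VO2 = 209.4 mL/min


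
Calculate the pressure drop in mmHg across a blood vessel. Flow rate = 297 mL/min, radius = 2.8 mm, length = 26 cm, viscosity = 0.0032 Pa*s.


dP = 8*mu*L*Q / (pi*r^4)
Q = 297 mL/min = 4.95e-06 m^3/s
dP = 170.623 Pa = 170.623 / 133.322 mmHg = 1.28 mmHg


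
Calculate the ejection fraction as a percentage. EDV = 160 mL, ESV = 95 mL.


SV = EDV - ESV = 160 - 95 = 65 mL
EF = SV/EDV * 100 = 65/160 * 100
EF = 40.62%


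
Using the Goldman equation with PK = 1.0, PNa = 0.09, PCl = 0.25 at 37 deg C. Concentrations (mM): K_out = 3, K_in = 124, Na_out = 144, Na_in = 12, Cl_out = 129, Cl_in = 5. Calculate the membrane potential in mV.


Vm = (RT/F)*ln((PK*Ko + PNa*Nao + PCl*Cli)/(PK*Ki + PNa*Nai + PCl*Clo))
Numer = 17.21, Denom = 157.33
Vm = -59.14 mV


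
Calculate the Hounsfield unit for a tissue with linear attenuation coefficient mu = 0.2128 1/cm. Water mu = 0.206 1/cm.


HU = ((mu_tissue - mu_water) / mu_water) * 1000
HU = ((0.2128 - 0.206) / 0.206) * 1000
HU = 33.01


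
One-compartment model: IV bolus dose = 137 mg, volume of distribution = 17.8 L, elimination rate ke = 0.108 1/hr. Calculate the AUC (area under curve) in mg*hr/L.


C0 = Dose/Vd = 137/17.8 = 7.69663 mg/L
AUC = C0/ke = 7.69663/0.108
AUC = 71.27 mg*hr/L


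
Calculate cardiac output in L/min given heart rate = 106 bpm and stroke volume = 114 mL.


CO = HR * SV
CO = 106 * 114 / 1000
CO = 12.08 L/min


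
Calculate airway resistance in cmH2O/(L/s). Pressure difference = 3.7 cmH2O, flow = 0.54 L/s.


R = dP / flow
R = 3.7 / 0.54
R = 6.852 cmH2O/(L/s)


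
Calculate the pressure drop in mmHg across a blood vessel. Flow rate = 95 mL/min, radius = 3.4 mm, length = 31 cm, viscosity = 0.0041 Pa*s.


dP = 8*mu*L*Q / (pi*r^4)
Q = 95 mL/min = 1.58333e-06 m^3/s
dP = 38.3479 Pa = 38.3479 / 133.322 mmHg = 0.2876 mmHg


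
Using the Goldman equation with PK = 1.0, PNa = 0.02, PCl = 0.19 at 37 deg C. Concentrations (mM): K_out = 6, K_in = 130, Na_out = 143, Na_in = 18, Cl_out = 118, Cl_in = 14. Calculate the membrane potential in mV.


Vm = (RT/F)*ln((PK*Ko + PNa*Nao + PCl*Cli)/(PK*Ki + PNa*Nai + PCl*Clo))
Numer = 11.52, Denom = 152.78
Vm = -69.08 mV


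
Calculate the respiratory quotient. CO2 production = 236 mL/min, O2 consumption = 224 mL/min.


RQ = VCO2 / VO2
RQ = 236 / 224
RQ = 1.054


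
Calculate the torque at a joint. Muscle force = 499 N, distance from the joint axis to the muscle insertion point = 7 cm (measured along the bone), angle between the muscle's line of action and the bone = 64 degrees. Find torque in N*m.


Torque = F * d * sin(theta)   (moment arm = d*sin(theta))
d = 7 cm = 0.07 m
Torque = 499 * 0.07 * sin(64)
Torque = 31.39 N*m


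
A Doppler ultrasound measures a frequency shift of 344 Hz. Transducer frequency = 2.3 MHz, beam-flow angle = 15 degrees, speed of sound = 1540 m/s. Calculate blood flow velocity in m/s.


v = fd * c / (2 * f0 * cos(theta))
v = 344 * 1540 / (2 * 2.3000e+06 * cos(15))
v = 0.1192 m/s


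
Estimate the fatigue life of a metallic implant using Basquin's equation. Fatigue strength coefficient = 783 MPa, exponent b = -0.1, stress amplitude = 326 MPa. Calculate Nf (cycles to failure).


sigma_a = sigma_f' * (2Nf)^b
2Nf = (sigma_a/sigma_f')^(1/b)
2Nf = (326/783)^(1/-0.1)
2Nf = 6389.1285
Nf = 3195


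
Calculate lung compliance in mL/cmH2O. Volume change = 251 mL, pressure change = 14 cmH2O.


C = dV / dP
C = 251 / 14
C = 17.93 mL/cmH2O


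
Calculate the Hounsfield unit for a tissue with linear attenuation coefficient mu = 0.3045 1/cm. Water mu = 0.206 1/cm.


HU = ((mu_tissue - mu_water) / mu_water) * 1000
HU = ((0.3045 - 0.206) / 0.206) * 1000
HU = 478.2


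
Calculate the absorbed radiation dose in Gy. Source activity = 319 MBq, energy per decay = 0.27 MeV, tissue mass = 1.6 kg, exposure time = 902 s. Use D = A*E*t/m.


A = 319 MBq = 3.1900e+08 Bq
E = 0.27 MeV = 4.3254e-14 J
D = A*E*t/m = 3.1900e+08*4.3254e-14*902/1.6
D = 0.007779 Gy


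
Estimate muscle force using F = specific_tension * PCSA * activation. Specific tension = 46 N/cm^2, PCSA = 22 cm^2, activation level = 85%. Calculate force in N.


F = sigma * PCSA * activation
F = 46 * 22 * 0.85
F = 860.2 N


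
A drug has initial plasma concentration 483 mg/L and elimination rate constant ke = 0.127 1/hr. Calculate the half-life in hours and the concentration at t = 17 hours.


t_half = ln(2) / ke = 0.693147 / 0.127 = 5.458 hr
C(t) = C0 * exp(-ke*t) = 483 * exp(-0.127*17)
C(17) = 55.76 mg/L


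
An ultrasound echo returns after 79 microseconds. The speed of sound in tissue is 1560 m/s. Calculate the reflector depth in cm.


depth = c * t / 2
t = 79 us = 7.9000e-05 s
depth = 1560 * 7.9000e-05 / 2
depth = 0.06162 m = 6.162 cm


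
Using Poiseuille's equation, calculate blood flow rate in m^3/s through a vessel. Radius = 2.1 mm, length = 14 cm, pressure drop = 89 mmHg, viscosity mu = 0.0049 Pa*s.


Q = pi*r^4*dP / (8*mu*L)
r = 0.0021 m, L = 0.14 m
dP = 89 mmHg = 11865.658 Pa
Q = 1.3210e-04 m^3/s


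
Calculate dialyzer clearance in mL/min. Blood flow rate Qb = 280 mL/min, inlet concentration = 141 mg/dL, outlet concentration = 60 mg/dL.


K = Qb * (Cb_in - Cb_out) / Cb_in
K = 280 * (141 - 60) / 141
K = 160.9 mL/min


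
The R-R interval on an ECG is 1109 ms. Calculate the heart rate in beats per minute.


HR = 60 / RR_interval(s)
RR = 1109 ms = 1.109 s
HR = 60 / 1.109 = 54.1 bpm


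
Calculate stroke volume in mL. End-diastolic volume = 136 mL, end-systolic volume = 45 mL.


SV = EDV - ESV
SV = 136 - 45
SV = 91 mL


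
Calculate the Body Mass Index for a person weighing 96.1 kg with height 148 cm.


BMI = weight / height^2
height = 148 cm = 1.48 m
BMI = 96.1 / 1.48^2
BMI = 43.87 kg/m^2


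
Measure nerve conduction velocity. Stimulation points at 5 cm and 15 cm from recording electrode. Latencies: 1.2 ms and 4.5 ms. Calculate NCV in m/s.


Distance = (15 - 5) / 100 = 0.1 m
dt = (4.5 - 1.2) / 1000 = 0.0033 s
NCV = dist / dt = 30.3 m/s


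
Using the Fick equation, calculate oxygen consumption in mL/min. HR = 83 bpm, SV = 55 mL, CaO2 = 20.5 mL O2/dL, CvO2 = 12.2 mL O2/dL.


CO = HR*SV = 83*55/1000 = 4.565 L/min
a-v O2 diff = 20.5 - 12.2 = 8.3 mL/dL
VO2 = CO * (CaO2-CvO2) * 10 dL/L
VO2 = 4.565 * 8.3 * 10
VO2 = 378.9 mL/min


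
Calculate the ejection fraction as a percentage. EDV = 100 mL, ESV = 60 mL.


SV = EDV - ESV = 100 - 60 = 40 mL
EF = SV/EDV * 100 = 40/100 * 100
EF = 40%


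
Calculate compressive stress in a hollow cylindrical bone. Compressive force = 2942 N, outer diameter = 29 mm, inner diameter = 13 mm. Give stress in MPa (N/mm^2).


A = pi*(r_o^2 - r_i^2)
r_o = 14.5 mm, r_i = 6.5 mm
A = 527.788 mm^2
sigma = F/A = 2942 / 527.788
sigma = 5.574 MPa
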